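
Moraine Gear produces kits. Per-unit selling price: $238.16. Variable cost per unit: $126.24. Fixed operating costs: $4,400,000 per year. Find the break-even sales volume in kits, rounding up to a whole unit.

39,314 kits

Unit CM = price − variable cost = $238.16 − $126.24 = $111.92.
Break-even volume = fixed costs ÷ CM per unit = $4,400,000 ÷ $111.92 = 39,313.80, so 39,314 kits.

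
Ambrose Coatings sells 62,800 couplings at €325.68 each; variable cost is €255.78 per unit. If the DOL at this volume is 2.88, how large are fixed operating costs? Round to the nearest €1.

€2,865,512

Contribution at this volume is 62,800 × €69.90 = €4,389,720.00.
Since DOL = CM ÷ EBIT, EBIT = €4,389,720.00 ÷ 2.88 = €1,524,208.33.
And FC = contribution − EBIT = €4,389,720.00 − €1,524,208.33 = €2,865,512.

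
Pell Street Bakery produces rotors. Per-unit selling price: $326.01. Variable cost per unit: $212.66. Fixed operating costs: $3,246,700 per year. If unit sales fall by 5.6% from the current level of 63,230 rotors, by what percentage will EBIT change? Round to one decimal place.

Contribution at this volume is 63,230 × $113.35 = $7,167,120.50.
EBIT = $7,167,120.50 − $3,246,700 = $3,920,420.50.
Degree of operating leverage = $7,167,120.50 / $3,920,420.50 = 1.8282.
%ΔEBIT = DOL × %ΔSales = 1.8282 × -5.6% = -10.2%.

-10.2%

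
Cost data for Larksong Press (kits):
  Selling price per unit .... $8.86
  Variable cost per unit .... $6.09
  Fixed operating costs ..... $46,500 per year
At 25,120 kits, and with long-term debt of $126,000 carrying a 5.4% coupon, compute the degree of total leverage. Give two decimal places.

4.27

At 25,120 units, contribution = 25,120 × $2.77 = $69,582.40.
Subtracting fixed costs: EBIT = $69,582.40 − $46,500 = $23,082.40. Interest = $6,804.00.
DOL = $69,582.40 ÷ $23,082.40 = 3.0145; DFL = $23,082.40 ÷ $16,278.40 = 1.4180.
Combined leverage = 3.0145 × 1.4180 = 4.2746.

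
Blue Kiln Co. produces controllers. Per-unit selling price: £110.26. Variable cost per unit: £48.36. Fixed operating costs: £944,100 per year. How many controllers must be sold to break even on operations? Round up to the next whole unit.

15,253 controllers

Each unit contributes £110.26 − £48.36 = £61.90.
Break-even Q = £944,100 / £61.90 = 15,252.02 → 15,253 controllers.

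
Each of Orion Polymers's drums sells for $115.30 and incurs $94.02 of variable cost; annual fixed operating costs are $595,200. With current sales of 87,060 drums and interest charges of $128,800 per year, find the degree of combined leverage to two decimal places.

1.64

At 87,060 units, contribution = 87,060 × $21.28 = $1,852,636.80.
Operating income = contribution − fixed costs = $1,852,636.80 − $595,200 = $1,257,436.80. Interest = $128,800.00, so EBIT − I = $1,128,636.80.
Degree of total leverage = total CM / (EBIT − interest) = $1,852,636.80 / $1,128,636.80 = 1.6415.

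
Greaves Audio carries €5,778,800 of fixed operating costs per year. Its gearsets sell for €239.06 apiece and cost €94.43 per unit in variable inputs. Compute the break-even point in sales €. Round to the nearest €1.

Contribution margin per unit = €239.06 − €94.43 = €144.63, a CM ratio of €144.63 ÷ €239.06 = 0.6050.
Break-even revenue = fixed costs × price ÷ CM = €5,778,800 × €239.06 ÷ €144.63 = €9,551,821.

€9,551,821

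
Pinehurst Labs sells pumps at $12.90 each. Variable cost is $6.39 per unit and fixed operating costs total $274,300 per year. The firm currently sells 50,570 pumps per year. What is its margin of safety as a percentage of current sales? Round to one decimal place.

16.7%

Contribution margin per unit = $12.90 − $6.39 = $6.51. Break-even units = $274,300 ÷ $6.51 = 42,135.18; break-even revenue = 42,135.18 × $12.90 = $543,543.78.
Actual sales revenue = 50,570 × $12.90 = $652,353.00.
Margin of safety = ($652,353.00 − $543,543.78) ÷ $652,353.00 = 16.7%.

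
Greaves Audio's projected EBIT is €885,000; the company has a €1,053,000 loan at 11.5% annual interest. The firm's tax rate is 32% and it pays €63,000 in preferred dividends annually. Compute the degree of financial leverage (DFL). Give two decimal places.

Annual interest charges come to €121,095.00.
Preferred dividends grossed up pre-tax: €63,000 / (1 − 0.32) = €92,647.06.
DFL = EBIT ÷ [EBIT − I − D_p/(1−t)] = €885,000 ÷ [€885,000 − €121,095.00 − €92,647.06] = €885,000 ÷ €671,257.94 = 1.3184.

1.32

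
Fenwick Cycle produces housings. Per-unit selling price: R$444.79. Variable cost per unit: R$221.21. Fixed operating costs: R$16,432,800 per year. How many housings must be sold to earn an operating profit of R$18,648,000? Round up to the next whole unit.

Contribution margin per unit = R$444.79 − R$221.21 = R$223.58.
Required volume = (fixed costs + target profit) ÷ CM = (R$16,432,800 + R$18,648,000) ÷ R$223.58 = 156,904.91, so 156,905 housings.

156,905 housings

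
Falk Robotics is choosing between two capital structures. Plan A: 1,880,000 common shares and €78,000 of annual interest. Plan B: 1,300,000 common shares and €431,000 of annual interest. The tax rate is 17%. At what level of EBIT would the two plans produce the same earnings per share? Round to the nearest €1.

€1,222,207

At indifference, (EBIT − 78,000)(1 − t)/1,880,000 = (EBIT − 431,000)(1 − t)/1,300,000.
The (1 − t) factor cancels: (EBIT − 78,000) × 1,300,000 = (EBIT − 431,000) × 1,880,000.
EBIT × (1,880,000 − 1,300,000) = 431,000 × 1,880,000 − 78,000 × 1,300,000 = 708,880,000,000, so EBIT = 708,880,000,000 ÷ 580,000 = 1,222,206.90.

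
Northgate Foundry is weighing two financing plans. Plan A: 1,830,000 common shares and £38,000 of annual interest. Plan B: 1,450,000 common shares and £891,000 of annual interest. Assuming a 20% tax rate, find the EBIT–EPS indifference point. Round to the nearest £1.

Set EPS_A = EPS_B: (EBIT − £38,000)(1 − 0.20) ÷ 1,830,000 = (EBIT − £891,000)(1 − 0.20) ÷ 1,450,000.
Cancelling (1 − t) and cross-multiplying: 1,450,000·(EBIT − 38,000) = 1,830,000·(EBIT − 891,000).
Solving, EBIT = (891,000·1,830,000 − 38,000·1,450,000) / (1,830,000 − 1,450,000) = 1,575,430,000,000 / 380,000 = 4,145,868.42.

£4,145,868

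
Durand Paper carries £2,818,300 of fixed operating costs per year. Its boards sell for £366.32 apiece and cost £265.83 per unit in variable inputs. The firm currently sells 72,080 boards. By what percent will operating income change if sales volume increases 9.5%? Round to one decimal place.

+15.6%

Total contribution margin = 72,080 × £100.49 = £7,243,319.20.
Operating income = contribution − fixed costs = £7,243,319.20 − £2,818,300 = £4,425,019.20.
DOL = contribution ÷ EBIT = £7,243,319.20 ÷ £4,425,019.20 = 1.6369.
%ΔEBIT = DOL × %ΔSales = 1.6369 × +9.5% = +15.6%.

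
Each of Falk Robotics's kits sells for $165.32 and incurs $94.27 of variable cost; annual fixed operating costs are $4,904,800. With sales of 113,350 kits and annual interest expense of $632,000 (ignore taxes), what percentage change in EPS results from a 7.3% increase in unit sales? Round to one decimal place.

+23.4%

Contribution at this volume is 113,350 × $71.05 = $8,053,517.50.
Operating income = contribution − fixed costs = $8,053,517.50 − $4,904,800 = $3,148,717.50.
Interest = $632,000.00, so EBIT − I = $2,516,717.50.
Degree of combined leverage = contribution ÷ (EBIT − I) = $8,053,517.50 ÷ $2,516,717.50 = 3.2000.
EPS therefore changes by 3.2000 × (+7.3%) = +23.4%.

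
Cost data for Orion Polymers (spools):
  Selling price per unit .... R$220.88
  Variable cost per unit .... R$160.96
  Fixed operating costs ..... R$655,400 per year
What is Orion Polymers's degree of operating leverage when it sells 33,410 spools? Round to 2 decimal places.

1.49

Contribution at this volume is 33,410 × R$59.92 = R$2,001,927.20.
Operating income = contribution − fixed costs = R$2,001,927.20 − R$655,400 = R$1,346,527.20.
DOL = contribution ÷ EBIT = R$2,001,927.20 ÷ R$1,346,527.20 = 1.4867.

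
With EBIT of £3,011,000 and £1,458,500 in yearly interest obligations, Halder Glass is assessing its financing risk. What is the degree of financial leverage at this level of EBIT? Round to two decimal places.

Interest = £1,458,500.00.
Degree of financial leverage = EBIT / (EBIT − interest) = £3,011,000 / £1,552,500.00 = 1.9395.

1.94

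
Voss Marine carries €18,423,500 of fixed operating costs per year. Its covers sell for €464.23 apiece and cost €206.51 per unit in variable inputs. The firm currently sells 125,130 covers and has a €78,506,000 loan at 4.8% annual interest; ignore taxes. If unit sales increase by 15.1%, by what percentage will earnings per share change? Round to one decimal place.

At 125,130 units, contribution = 125,130 × €257.72 = €32,248,503.60.
Subtracting fixed costs: EBIT = €32,248,503.60 − €18,423,500 = €13,825,003.60.
After interest of €3,768,288.00, pre-tax earnings = €10,056,715.60.
Degree of combined leverage = contribution ÷ (EBIT − I) = €32,248,503.60 ÷ €10,056,715.60 = 3.2067.
EPS therefore changes by 3.2067 × (+15.1%) = +48.4%.

+48.4%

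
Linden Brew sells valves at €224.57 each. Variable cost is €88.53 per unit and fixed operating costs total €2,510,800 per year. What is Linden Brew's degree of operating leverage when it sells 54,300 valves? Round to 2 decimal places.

1.51

Contribution at this volume is 54,300 × €136.04 = €7,386,972.00.
Subtracting fixed costs: EBIT = €7,386,972.00 − €2,510,800 = €4,876,172.00.
DOL = contribution ÷ EBIT = €7,386,972.00 ÷ €4,876,172.00 = 1.5149.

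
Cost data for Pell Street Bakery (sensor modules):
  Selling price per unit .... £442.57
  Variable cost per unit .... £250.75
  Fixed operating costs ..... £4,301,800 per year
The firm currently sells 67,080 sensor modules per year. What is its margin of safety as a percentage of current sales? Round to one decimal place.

Each unit contributes £442.57 − £250.75 = £191.82. Break-even units = £4,301,800 ÷ £191.82 = 22,426.23; break-even revenue = 22,426.23 × £442.57 = £9,925,177.91.
Actual sales revenue = 67,080 × £442.57 = £29,687,595.60.
Margin of safety = (£29,687,595.60 − £9,925,177.91) ÷ £29,687,595.60 = 66.6%.

66.6%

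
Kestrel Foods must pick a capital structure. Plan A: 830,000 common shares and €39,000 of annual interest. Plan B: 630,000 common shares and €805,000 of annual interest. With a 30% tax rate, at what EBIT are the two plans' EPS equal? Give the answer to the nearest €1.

At indifference, (EBIT − 39,000)(1 − t)/830,000 = (EBIT − 805,000)(1 − t)/630,000.
The (1 − t) factor cancels: (EBIT − 39,000) × 630,000 = (EBIT − 805,000) × 830,000.
Solving, EBIT = (805,000·830,000 − 39,000·630,000) / (830,000 − 630,000) = 643,580,000,000 / 200,000 = 3,217,900.00.

€3,217,900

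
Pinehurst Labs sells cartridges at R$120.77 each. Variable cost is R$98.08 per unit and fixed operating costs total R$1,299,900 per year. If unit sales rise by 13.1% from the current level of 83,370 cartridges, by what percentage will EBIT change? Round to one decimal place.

At 83,370 units, contribution = 83,370 × R$22.69 = R$1,891,665.30.
Operating income = contribution − fixed costs = R$1,891,665.30 − R$1,299,900 = R$591,765.30.
DOL = contribution ÷ EBIT = R$1,891,665.30 ÷ R$591,765.30 = 3.1966.
Operating income changes by 3.1966 × +13.1% = +41.9%.

+41.9%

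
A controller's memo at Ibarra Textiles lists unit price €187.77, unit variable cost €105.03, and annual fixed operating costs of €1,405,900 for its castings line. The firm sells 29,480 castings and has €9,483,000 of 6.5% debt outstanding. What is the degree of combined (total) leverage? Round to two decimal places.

5.85

Total contribution margin = 29,480 × €82.74 = €2,439,175.20.
EBIT = €2,439,175.20 − €1,405,900 = €1,033,275.20. Interest = €616,395.00.
DOL = €2,439,175.20 ÷ €1,033,275.20 = 2.3606; DFL = €1,033,275.20 ÷ €416,880.20 = 2.4786.
DCL = DOL × DFL = 2.3606 × 2.4786 = 5.8510.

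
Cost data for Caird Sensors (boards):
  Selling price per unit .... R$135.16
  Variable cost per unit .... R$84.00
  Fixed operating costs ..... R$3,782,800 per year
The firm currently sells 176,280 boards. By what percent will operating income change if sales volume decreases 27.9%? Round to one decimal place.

At 176,280 units, contribution = 176,280 × R$51.16 = R$9,018,484.80.
EBIT = R$9,018,484.80 − R$3,782,800 = R$5,235,684.80.
So DOL = total CM / EBIT = R$9,018,484.80 / R$5,235,684.80 = 1.7225.
Operating income changes by 1.7225 × -27.9% = -48.1%.

-48.1%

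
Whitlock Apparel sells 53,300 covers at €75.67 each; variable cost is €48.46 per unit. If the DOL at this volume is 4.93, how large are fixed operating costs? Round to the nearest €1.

€1,156,116

Contribution at this volume is 53,300 × €27.21 = €1,450,293.00.
Since DOL = CM ÷ EBIT, EBIT = €1,450,293.00 ÷ 4.93 = €294,177.08.
And FC = contribution − EBIT = €1,450,293.00 − €294,177.08 = €1,156,116.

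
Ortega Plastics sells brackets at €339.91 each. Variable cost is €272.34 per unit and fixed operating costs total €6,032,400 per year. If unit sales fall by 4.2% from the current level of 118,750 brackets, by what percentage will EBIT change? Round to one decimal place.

Contribution at this volume is 118,750 × €67.57 = €8,023,937.50.
EBIT = €8,023,937.50 − €6,032,400 = €1,991,537.50.
DOL = contribution ÷ EBIT = €8,023,937.50 ÷ €1,991,537.50 = 4.0290.
%ΔEBIT = DOL × %ΔSales = 4.0290 × -4.2% = -16.9%.

-16.9%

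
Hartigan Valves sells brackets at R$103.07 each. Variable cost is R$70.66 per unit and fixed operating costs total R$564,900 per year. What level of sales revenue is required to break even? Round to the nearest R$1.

R$1,796,490

CM per unit = R$103.07 − R$70.66 = R$32.41; CM ratio = R$32.41 / R$103.07 = 0.3144.
Break-even revenue = fixed costs × price ÷ CM = R$564,900 × R$103.07 ÷ R$32.41 = R$1,796,490.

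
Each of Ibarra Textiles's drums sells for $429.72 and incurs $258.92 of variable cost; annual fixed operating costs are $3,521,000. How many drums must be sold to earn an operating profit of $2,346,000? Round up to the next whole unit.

Unit CM = price − variable cost = $429.72 − $258.92 = $170.80.
Need Q such that Q × $170.80 − $3,521,000 = $2,346,000, i.e. Q = $5,867,000 / $170.80 = 34,350.12 → 34,351.

34,351 drums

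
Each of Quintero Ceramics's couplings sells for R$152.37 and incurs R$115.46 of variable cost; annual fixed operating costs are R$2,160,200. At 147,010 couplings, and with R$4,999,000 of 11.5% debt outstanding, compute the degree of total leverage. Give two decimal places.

At 147,010 units, contribution = 147,010 × R$36.91 = R$5,426,139.10.
Subtracting fixed costs: EBIT = R$5,426,139.10 − R$2,160,200 = R$3,265,939.10. Interest = R$574,885.00.
DOL = R$5,426,139.10 ÷ R$3,265,939.10 = 1.6614; DFL = R$3,265,939.10 ÷ R$2,691,054.10 = 1.2136.
DCL = DOL × DFL = 1.6614 × 1.2136 = 2.0163.

2.02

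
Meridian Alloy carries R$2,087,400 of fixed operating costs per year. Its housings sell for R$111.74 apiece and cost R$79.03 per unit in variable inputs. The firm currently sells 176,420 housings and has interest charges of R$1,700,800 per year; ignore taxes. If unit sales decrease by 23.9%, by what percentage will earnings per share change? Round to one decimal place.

Total contribution margin = 176,420 × R$32.71 = R$5,770,698.20.
Subtracting fixed costs: EBIT = R$5,770,698.20 − R$2,087,400 = R$3,683,298.20.
Interest = R$1,700,800.00, so EBIT − I = R$1,982,498.20.
Degree of combined leverage = contribution ÷ (EBIT − I) = R$5,770,698.20 ÷ R$1,982,498.20 = 2.9108.
%ΔEPS = DCL × %ΔSales = 2.9108 × -23.9% = -69.6%.

-69.6%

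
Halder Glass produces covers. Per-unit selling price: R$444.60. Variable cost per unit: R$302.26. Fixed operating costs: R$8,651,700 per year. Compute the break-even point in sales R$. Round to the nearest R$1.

Contribution margin per unit = R$444.60 − R$302.26 = R$142.34, a CM ratio of R$142.34 ÷ R$444.60 = 0.3202.
Break-even sales = FC ÷ CM ratio = R$8,651,700 × R$444.60 / R$142.34 = R$27,023,646.

R$27,023,646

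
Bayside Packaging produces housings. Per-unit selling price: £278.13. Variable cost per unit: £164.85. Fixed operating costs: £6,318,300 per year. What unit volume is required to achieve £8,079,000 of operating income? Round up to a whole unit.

127,095 housings

Each unit contributes £278.13 − £164.85 = £113.28.
Units = (FC + target) / CM = (£6,318,300 + £8,079,000) / £113.28 = 127,094.81, so 127,095 housings.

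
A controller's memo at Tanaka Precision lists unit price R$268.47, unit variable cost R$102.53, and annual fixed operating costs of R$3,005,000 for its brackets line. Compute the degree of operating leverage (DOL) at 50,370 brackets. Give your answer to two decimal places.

1.56

Contribution at this volume is 50,370 × R$165.94 = R$8,358,397.80.
EBIT = R$8,358,397.80 − R$3,005,000 = R$5,353,397.80.
So DOL = total CM / EBIT = R$8,358,397.80 / R$5,353,397.80 = 1.5613.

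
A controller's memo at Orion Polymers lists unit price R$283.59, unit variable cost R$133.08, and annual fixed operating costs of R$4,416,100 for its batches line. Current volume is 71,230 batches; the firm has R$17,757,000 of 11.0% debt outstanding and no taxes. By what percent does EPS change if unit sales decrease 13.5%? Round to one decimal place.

-33.3%

Contribution at this volume is 71,230 × R$150.51 = R$10,720,827.30.
Operating income = contribution − fixed costs = R$10,720,827.30 − R$4,416,100 = R$6,304,727.30.
After interest of R$1,953,270.00, pre-tax earnings = R$4,351,457.30.
Degree of combined leverage = contribution ÷ (EBIT − I) = R$10,720,827.30 ÷ R$4,351,457.30 = 2.4637.
EPS therefore changes by 2.4637 × (-13.5%) = -33.3%.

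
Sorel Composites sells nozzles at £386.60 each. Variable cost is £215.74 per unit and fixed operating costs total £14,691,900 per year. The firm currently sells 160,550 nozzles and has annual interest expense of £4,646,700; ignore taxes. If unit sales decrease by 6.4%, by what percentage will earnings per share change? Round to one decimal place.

Contribution at this volume is 160,550 × £170.86 = £27,431,573.00.
EBIT = £27,431,573.00 − £14,691,900 = £12,739,673.00.
After interest of £4,646,700.00, pre-tax earnings = £8,092,973.00.
Degree of combined leverage = contribution ÷ (EBIT − I) = £27,431,573.00 ÷ £8,092,973.00 = 3.3896.
%ΔEPS = DCL × %ΔSales = 3.3896 × -6.4% = -21.7%.

-21.7%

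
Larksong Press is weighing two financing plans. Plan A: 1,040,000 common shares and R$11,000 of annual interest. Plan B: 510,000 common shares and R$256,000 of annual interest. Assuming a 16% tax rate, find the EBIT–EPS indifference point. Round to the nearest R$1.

R$491,755

At indifference, (EBIT − 11,000)(1 − t)/1,040,000 = (EBIT − 256,000)(1 − t)/510,000.
Cancelling (1 − t) and cross-multiplying: 510,000·(EBIT − 11,000) = 1,040,000·(EBIT − 256,000).
Solving, EBIT = (256,000·1,040,000 − 11,000·510,000) / (1,040,000 − 510,000) = 260,630,000,000 / 530,000 = 491,754.72.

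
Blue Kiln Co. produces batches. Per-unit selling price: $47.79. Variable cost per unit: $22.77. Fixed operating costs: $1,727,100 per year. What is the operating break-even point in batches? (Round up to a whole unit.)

69,029 batches

Contribution margin per unit = $47.79 − $22.77 = $25.02.
Break-even volume = fixed costs ÷ CM per unit = $1,727,100 ÷ $25.02 = 69,028.78, so 69,029 batches.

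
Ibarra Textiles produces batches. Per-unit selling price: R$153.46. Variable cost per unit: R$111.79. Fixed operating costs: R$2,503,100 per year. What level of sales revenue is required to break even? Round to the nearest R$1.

R$9,218,280

CM per unit = R$153.46 − R$111.79 = R$41.67; CM ratio = R$41.67 / R$153.46 = 0.2715.
Break-even sales = FC ÷ CM ratio = R$2,503,100 × R$153.46 / R$41.67 = R$9,218,280.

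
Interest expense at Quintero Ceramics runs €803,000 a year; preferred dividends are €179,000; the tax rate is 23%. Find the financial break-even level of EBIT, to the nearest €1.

€1,035,468

Preferred dividends are paid after tax, so their pre-tax equivalent is €179,000 ÷ (1 − 0.23) = €232,467.53.
EPS = 0 when EBIT covers interest plus the pre-tax preferred burden: €803,000 + €232,467.53 = €1,035,467.53.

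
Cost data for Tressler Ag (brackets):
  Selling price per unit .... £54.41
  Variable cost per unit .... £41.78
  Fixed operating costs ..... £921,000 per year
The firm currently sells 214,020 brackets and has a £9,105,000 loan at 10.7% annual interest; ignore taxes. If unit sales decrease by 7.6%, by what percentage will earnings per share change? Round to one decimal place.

Total contribution margin = 214,020 × £12.63 = £2,703,072.60.
Subtracting fixed costs: EBIT = £2,703,072.60 − £921,000 = £1,782,072.60.
Interest = £974,235.00, so EBIT − I = £807,837.60.
Degree of combined leverage = contribution ÷ (EBIT − I) = £2,703,072.60 ÷ £807,837.60 = 3.3461.
%ΔEPS = DCL × %ΔSales = 3.3461 × -7.6% = -25.4%.

-25.4%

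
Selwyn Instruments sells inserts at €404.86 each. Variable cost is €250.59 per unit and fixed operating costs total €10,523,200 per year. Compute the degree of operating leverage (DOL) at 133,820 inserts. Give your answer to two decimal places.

2.04

Total contribution margin = 133,820 × €154.27 = €20,644,411.40.
EBIT = €20,644,411.40 − €10,523,200 = €10,121,211.40.
DOL = contribution ÷ EBIT = €20,644,411.40 ÷ €10,121,211.40 = 2.0397.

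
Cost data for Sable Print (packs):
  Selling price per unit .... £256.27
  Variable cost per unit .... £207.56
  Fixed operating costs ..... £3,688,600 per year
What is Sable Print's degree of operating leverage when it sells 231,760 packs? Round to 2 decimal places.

1.49

Contribution at this volume is 231,760 × £48.71 = £11,289,029.60.
Subtracting fixed costs: EBIT = £11,289,029.60 − £3,688,600 = £7,600,429.60.
So DOL = total CM / EBIT = £11,289,029.60 / £7,600,429.60 = 1.4853.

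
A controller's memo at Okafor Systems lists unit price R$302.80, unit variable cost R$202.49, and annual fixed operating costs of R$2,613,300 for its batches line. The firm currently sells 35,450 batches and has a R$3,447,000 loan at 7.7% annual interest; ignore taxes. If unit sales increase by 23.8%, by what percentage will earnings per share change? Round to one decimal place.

Total contribution margin = 35,450 × R$100.31 = R$3,555,989.50.
Subtracting fixed costs: EBIT = R$3,555,989.50 − R$2,613,300 = R$942,689.50.
After interest of R$265,419.00, pre-tax earnings = R$677,270.50.
DCL = total CM / (EBIT − I) = R$3,555,989.50 / R$677,270.50 = 5.2505.
EPS therefore changes by 5.2505 × (+23.8%) = +125.0%.

+125.0%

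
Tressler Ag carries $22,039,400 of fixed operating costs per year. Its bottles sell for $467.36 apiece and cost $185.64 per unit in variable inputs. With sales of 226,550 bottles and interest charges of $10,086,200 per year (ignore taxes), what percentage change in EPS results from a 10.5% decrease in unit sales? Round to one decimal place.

At 226,550 units, contribution = 226,550 × $281.72 = $63,823,666.00.
Operating income = contribution − fixed costs = $63,823,666.00 − $22,039,400 = $41,784,266.00.
Interest = $10,086,200.00, so EBIT − I = $31,698,066.00.
Degree of combined leverage = contribution ÷ (EBIT − I) = $63,823,666.00 ÷ $31,698,066.00 = 2.0135.
EPS therefore changes by 2.0135 × (-10.5%) = -21.1%.

-21.1%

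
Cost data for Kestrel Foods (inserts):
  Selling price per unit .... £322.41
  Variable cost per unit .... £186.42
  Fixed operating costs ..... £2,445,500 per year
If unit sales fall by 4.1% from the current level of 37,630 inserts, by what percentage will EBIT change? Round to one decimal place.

-7.9%

Contribution at this volume is 37,630 × £135.99 = £5,117,303.70.
EBIT = £5,117,303.70 − £2,445,500 = £2,671,803.70.
So DOL = total CM / EBIT = £5,117,303.70 / £2,671,803.70 = 1.9153.
So EBIT moves 1.9153 × (-4.1%) = -7.9%.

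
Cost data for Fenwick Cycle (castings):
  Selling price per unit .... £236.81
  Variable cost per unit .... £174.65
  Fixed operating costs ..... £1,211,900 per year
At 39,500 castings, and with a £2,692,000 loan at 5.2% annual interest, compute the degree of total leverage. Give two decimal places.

Contribution at this volume is 39,500 × £62.16 = £2,455,320.00.
Subtracting fixed costs: EBIT = £2,455,320.00 − £1,211,900 = £1,243,420.00. Interest = £139,984.00, so EBIT − I = £1,103,436.00.
Degree of total leverage = total CM / (EBIT − interest) = £2,455,320.00 / £1,103,436.00 = 2.2252.

2.23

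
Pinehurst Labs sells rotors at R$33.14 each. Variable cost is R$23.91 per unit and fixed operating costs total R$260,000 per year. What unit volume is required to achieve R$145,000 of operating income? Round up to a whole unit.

Unit CM = price − variable cost = R$33.14 − R$23.91 = R$9.23.
Required volume = (fixed costs + target profit) ÷ CM = (R$260,000 + R$145,000) ÷ R$9.23 = 43,878.66, so 43,879 rotors.

43,879 rotors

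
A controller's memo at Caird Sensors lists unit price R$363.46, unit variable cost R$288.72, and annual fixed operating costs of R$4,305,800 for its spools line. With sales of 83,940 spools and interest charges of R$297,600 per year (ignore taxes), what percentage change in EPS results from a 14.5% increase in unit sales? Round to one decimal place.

Total contribution margin = 83,940 × R$74.74 = R$6,273,675.60.
Operating income = contribution − fixed costs = R$6,273,675.60 − R$4,305,800 = R$1,967,875.60.
Interest = R$297,600.00, so EBIT − I = R$1,670,275.60.
Degree of combined leverage = contribution ÷ (EBIT − I) = R$6,273,675.60 ÷ R$1,670,275.60 = 3.7561.
EPS therefore changes by 3.7561 × (+14.5%) = +54.5%.

+54.5%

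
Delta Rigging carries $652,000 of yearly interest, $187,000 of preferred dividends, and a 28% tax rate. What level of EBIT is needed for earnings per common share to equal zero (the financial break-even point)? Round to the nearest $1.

$911,722

Preferred dividends are paid after tax, so their pre-tax equivalent is $187,000 ÷ (1 − 0.28) = $259,722.22.
EPS = 0 when EBIT covers interest plus the pre-tax preferred burden: $652,000 + $259,722.22 = $911,722.22.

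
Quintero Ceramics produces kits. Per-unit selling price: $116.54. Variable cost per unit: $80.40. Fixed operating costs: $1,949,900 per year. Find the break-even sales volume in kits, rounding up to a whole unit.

Contribution margin per unit = $116.54 − $80.40 = $36.14.
Break-even volume = fixed costs ÷ CM per unit = $1,949,900 ÷ $36.14 = 53,954.07, so 53,955 kits.

53,955 kits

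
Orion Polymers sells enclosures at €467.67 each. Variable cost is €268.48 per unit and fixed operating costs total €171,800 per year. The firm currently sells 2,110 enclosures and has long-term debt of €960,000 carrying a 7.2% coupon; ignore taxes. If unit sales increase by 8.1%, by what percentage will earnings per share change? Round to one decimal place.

+19.0%

Contribution at this volume is 2,110 × €199.19 = €420,290.90.
EBIT = €420,290.90 − €171,800 = €248,490.90.
After interest of €69,120.00, pre-tax earnings = €179,370.90.
DCL = total CM / (EBIT − I) = €420,290.90 / €179,370.90 = 2.3431.
EPS therefore changes by 2.3431 × (+8.1%) = +19.0%.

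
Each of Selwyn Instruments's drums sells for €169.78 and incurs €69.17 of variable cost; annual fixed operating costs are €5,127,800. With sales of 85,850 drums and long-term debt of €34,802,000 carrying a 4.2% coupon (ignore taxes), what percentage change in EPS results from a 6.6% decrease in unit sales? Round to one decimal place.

-27.8%

Total contribution margin = 85,850 × €100.61 = €8,637,368.50.
Operating income = contribution − fixed costs = €8,637,368.50 − €5,127,800 = €3,509,568.50.
Interest = €1,461,684.00, so EBIT − I = €2,047,884.50.
DCL = total CM / (EBIT − I) = €8,637,368.50 / €2,047,884.50 = 4.2177.
EPS therefore changes by 4.2177 × (-6.6%) = -27.8%.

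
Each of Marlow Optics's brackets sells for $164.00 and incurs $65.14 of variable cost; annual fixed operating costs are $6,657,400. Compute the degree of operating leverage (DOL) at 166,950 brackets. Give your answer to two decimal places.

1.68

At 166,950 units, contribution = 166,950 × $98.86 = $16,504,677.00.
Subtracting fixed costs: EBIT = $16,504,677.00 − $6,657,400 = $9,847,277.00.
So DOL = total CM / EBIT = $16,504,677.00 / $9,847,277.00 = 1.6761.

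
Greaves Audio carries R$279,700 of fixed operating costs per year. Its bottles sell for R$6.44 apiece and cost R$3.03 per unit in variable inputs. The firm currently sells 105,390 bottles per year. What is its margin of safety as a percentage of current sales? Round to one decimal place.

Unit CM = price − variable cost = R$6.44 − R$3.03 = R$3.41. Break-even units = R$279,700 ÷ R$3.41 = 82,023.46; break-even revenue = 82,023.46 × R$6.44 = R$528,231.09.
Current sales = 105,390 × R$6.44 = R$678,711.60.
Margin of safety = (R$678,711.60 − R$528,231.09) ÷ R$678,711.60 = 22.2%.

22.2%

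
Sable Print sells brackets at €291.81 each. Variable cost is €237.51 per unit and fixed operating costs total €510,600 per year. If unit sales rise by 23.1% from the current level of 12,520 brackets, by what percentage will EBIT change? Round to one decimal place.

+92.8%

Contribution at this volume is 12,520 × €54.30 = €679,836.00.
Subtracting fixed costs: EBIT = €679,836.00 − €510,600 = €169,236.00.
DOL = contribution ÷ EBIT = €679,836.00 ÷ €169,236.00 = 4.0171.
%ΔEBIT = DOL × %ΔSales = 4.0171 × +23.1% = +92.8%.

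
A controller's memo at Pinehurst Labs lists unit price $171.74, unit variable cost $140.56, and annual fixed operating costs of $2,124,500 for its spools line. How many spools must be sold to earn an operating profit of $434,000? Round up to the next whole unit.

82,056 spools

Unit CM = price − variable cost = $171.74 − $140.56 = $31.18.
Need Q such that Q × $31.18 − $2,124,500 = $434,000, i.e. Q = $2,558,500 / $31.18 = 82,055.81 → 82,056.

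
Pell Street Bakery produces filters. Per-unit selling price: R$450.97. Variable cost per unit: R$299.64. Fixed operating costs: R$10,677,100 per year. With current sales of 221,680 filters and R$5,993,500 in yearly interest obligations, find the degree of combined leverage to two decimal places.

1.99

At 221,680 units, contribution = 221,680 × R$151.33 = R$33,546,834.40.
Operating income = contribution − fixed costs = R$33,546,834.40 − R$10,677,100 = R$22,869,734.40. Interest = R$5,993,500.00.
DOL = R$33,546,834.40 ÷ R$22,869,734.40 = 1.4669; DFL = R$22,869,734.40 ÷ R$16,876,234.40 = 1.3551.
Combined leverage = 1.4669 × 1.3551 = 1.9878.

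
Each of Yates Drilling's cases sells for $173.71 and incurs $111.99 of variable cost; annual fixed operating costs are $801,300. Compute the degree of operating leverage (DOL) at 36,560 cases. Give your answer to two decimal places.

At 36,560 units, contribution = 36,560 × $61.72 = $2,256,483.20.
EBIT = $2,256,483.20 − $801,300 = $1,455,183.20.
Degree of operating leverage = $2,256,483.20 / $1,455,183.20 = 1.5507.

1.55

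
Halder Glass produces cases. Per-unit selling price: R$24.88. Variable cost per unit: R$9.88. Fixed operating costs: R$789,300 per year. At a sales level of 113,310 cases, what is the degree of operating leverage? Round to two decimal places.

1.87

At 113,310 units, contribution = 113,310 × R$15.00 = R$1,699,650.00.
Subtracting fixed costs: EBIT = R$1,699,650.00 − R$789,300 = R$910,350.00.
DOL = contribution ÷ EBIT = R$1,699,650.00 ÷ R$910,350.00 = 1.8670.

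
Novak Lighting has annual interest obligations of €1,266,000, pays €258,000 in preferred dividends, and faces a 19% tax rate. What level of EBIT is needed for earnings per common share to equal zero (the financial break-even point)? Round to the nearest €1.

€1,584,519

Grossing the preferred dividend up to pre-tax terms: €258,000 / (1 − 0.19) = €318,518.52.
EPS = 0 when EBIT covers interest plus the pre-tax preferred burden: €1,266,000 + €318,518.52 = €1,584,518.52.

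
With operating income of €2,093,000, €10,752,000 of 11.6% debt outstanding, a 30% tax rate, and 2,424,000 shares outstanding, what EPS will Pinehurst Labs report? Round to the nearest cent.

Interest = €1,247,232.00, so EBT = €2,093,000 − €1,247,232.00 = €845,768.00.
After tax at 30%: net income = €845,768.00 × 0.70 = €592,037.60.
Per share: €592,037.60 / 2,424,000 shares = €0.24.

€0.24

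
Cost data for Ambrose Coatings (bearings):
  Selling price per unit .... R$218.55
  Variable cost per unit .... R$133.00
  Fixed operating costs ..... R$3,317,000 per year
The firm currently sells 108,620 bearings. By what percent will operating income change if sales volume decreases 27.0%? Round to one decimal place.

-42.0%

At 108,620 units, contribution = 108,620 × R$85.55 = R$9,292,441.00.
Subtracting fixed costs: EBIT = R$9,292,441.00 − R$3,317,000 = R$5,975,441.00.
Degree of operating leverage = R$9,292,441.00 / R$5,975,441.00 = 1.5551.
So EBIT moves 1.5551 × (-27.0%) = -42.0%.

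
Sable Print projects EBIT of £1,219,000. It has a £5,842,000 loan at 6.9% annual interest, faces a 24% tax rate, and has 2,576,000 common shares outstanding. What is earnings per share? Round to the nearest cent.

£0.24

Interest = £403,098.00, so EBT = £1,219,000 − £403,098.00 = £815,902.00.
Net income = £815,902.00 × (1 − 0.24) = £620,085.52.
EPS = £620,085.52 ÷ 2,576,000 = £0.24.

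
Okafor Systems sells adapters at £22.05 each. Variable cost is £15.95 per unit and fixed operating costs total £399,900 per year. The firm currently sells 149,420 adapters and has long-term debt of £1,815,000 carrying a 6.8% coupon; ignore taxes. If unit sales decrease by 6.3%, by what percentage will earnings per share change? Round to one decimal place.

-14.8%

At 149,420 units, contribution = 149,420 × £6.10 = £911,462.00.
Operating income = contribution − fixed costs = £911,462.00 − £399,900 = £511,562.00.
After interest of £123,420.00, pre-tax earnings = £388,142.00.
DCL = total CM / (EBIT − I) = £911,462.00 / £388,142.00 = 2.3483.
%ΔEPS = DCL × %ΔSales = 2.3483 × -6.3% = -14.8%.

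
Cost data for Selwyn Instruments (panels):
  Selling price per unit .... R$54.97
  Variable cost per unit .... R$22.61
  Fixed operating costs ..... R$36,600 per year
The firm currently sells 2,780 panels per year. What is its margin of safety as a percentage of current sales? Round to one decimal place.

Contribution margin per unit = R$54.97 − R$22.61 = R$32.36. Break-even units = R$36,600 ÷ R$32.36 = 1,131.03; break-even revenue = 1,131.03 × R$54.97 = R$62,172.50.
Actual sales revenue = 2,780 × R$54.97 = R$152,816.60.
Margin of safety = (R$152,816.60 − R$62,172.50) ÷ R$152,816.60 = 59.3%.

59.3%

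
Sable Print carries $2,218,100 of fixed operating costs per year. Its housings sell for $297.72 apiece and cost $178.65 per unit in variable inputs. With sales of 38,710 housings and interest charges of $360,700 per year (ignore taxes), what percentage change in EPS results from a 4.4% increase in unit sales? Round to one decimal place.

+10.0%

At 38,710 units, contribution = 38,710 × $119.07 = $4,609,199.70.
EBIT = $4,609,199.70 − $2,218,100 = $2,391,099.70.
After interest of $360,700.00, pre-tax earnings = $2,030,399.70.
DCL = total CM / (EBIT − I) = $4,609,199.70 / $2,030,399.70 = 2.2701.
EPS therefore changes by 2.2701 × (+4.4%) = +10.0%.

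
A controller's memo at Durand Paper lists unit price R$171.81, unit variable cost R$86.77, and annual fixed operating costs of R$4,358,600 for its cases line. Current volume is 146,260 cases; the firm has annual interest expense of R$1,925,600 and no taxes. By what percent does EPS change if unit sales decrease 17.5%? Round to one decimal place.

Total contribution margin = 146,260 × R$85.04 = R$12,437,950.40.
Operating income = contribution − fixed costs = R$12,437,950.40 − R$4,358,600 = R$8,079,350.40.
After interest of R$1,925,600.00, pre-tax earnings = R$6,153,750.40.
DCL = total CM / (EBIT − I) = R$12,437,950.40 / R$6,153,750.40 = 2.0212.
EPS therefore changes by 2.0212 × (-17.5%) = -35.4%.

-35.4%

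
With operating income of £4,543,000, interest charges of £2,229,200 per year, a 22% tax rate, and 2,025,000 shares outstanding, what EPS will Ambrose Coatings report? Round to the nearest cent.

£0.89

Pre-tax income = £4,543,000 − £2,229,200.00 = £2,313,800.00.
After tax at 22%: net income = £2,313,800.00 × 0.78 = £1,804,764.00.
EPS = £1,804,764.00 ÷ 2,025,000 = £0.89.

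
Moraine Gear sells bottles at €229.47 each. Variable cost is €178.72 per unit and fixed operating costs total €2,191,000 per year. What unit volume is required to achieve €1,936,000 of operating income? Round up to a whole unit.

Contribution margin per unit = €229.47 − €178.72 = €50.75.
Required volume = (fixed costs + target profit) ÷ CM = (€2,191,000 + €1,936,000) ÷ €50.75 = 81,320.20, so 81,321 bottles.

81,321 bottles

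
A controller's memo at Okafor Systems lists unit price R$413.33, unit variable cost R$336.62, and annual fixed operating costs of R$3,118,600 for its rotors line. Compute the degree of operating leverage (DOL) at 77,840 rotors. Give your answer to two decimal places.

2.09

Contribution at this volume is 77,840 × R$76.71 = R$5,971,106.40.
EBIT = R$5,971,106.40 − R$3,118,600 = R$2,852,506.40.
Degree of operating leverage = R$5,971,106.40 / R$2,852,506.40 = 2.0933.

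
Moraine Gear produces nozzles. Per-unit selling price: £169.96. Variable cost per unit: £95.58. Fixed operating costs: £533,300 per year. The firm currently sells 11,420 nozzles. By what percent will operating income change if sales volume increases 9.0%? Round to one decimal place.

Total contribution margin = 11,420 × £74.38 = £849,419.60.
Subtracting fixed costs: EBIT = £849,419.60 − £533,300 = £316,119.60.
DOL = contribution ÷ EBIT = £849,419.60 ÷ £316,119.60 = 2.6870.
Operating income changes by 2.6870 × +9.0% = +24.2%.

+24.2%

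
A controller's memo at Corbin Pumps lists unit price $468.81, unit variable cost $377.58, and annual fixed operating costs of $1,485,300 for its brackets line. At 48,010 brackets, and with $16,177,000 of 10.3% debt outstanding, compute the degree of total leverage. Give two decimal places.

3.57

Contribution at this volume is 48,010 × $91.23 = $4,379,952.30.
EBIT = $4,379,952.30 − $1,485,300 = $2,894,652.30. Interest = $1,666,231.00, so EBIT − I = $1,228,421.30.
Degree of total leverage = total CM / (EBIT − interest) = $4,379,952.30 / $1,228,421.30 = 3.5655.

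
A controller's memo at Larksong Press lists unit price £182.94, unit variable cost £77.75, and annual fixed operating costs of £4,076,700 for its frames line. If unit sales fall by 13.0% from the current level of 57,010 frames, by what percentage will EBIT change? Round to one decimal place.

-40.6%

Contribution at this volume is 57,010 × £105.19 = £5,996,881.90.
Subtracting fixed costs: EBIT = £5,996,881.90 − £4,076,700 = £1,920,181.90.
DOL = contribution ÷ EBIT = £5,996,881.90 ÷ £1,920,181.90 = 3.1231.
So EBIT moves 3.1231 × (-13.0%) = -40.6%.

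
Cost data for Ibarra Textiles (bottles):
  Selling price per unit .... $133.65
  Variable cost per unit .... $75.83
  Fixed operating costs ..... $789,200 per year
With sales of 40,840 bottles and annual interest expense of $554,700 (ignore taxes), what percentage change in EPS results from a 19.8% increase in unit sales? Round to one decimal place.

+46.0%

Total contribution margin = 40,840 × $57.82 = $2,361,368.80.
Subtracting fixed costs: EBIT = $2,361,368.80 − $789,200 = $1,572,168.80.
After interest of $554,700.00, pre-tax earnings = $1,017,468.80.
Degree of combined leverage = contribution ÷ (EBIT − I) = $2,361,368.80 ÷ $1,017,468.80 = 2.3208.
EPS therefore changes by 2.3208 × (+19.8%) = +46.0%.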